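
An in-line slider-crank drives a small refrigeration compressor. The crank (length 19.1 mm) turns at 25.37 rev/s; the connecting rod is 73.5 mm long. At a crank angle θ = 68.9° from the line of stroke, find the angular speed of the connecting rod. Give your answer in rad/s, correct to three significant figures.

15.4

ω = 159.4 rad/s (converted from 25.37 rev/s).
The rod makes angle φ with the slider axis where L sinφ = r sinθ; differentiating, L cosφ·φ̇ = r ω cosθ.
L cosφ = √(L² − r² sin²θ) = 0.071307 m.
|ω_rod| = r ω |cosθ| / √(L² − r² sin²θ) = 0.0191·159.4·0.36000/0.071307 = 15.371 rad/s.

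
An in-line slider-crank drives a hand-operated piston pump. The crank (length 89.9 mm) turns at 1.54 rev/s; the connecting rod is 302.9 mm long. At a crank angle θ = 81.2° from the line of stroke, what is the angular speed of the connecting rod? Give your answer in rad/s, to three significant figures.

ω = 9.676 rad/s (converted from 1.54 rev/s).
The rod makes angle φ with the slider axis where L sinφ = r sinθ; differentiating, L cosφ·φ̇ = r ω cosθ.
L cosφ = √(L² − r² sin²θ) = 0.28958 m.
|ω_rod| = r ω |cosθ| / √(L² − r² sin²θ) = 0.0899·9.676·0.15299/0.28958 = 0.45956 rad/s.

0.460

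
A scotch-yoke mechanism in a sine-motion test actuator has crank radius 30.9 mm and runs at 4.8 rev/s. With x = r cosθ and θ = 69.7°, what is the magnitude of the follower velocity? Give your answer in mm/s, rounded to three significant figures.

874

ω = 30.16 rad/s (from 4.8 rev/s).
x = r cosθ ⇒ ẋ = −rω sinθ.
|v| = rω|sinθ| = 0.0309·30.16·|sin 69.7°| = 0.87404 m/s = 874.04 mm/s.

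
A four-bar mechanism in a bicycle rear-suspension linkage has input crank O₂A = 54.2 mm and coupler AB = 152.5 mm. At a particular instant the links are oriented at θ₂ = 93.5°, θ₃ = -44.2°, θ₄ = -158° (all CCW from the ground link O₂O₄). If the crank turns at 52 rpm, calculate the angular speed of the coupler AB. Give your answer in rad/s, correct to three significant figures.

2.01

ω₂ = 5.445 rad/s (from 52 rpm).
Differentiating the loop-closure r₂e^{iθ₂}+r₃e^{iθ₃}=r₁+r₄e^{iθ₄} gives r₂ω₂e^{iθ₂}+r₃ω₃e^{iθ₃}=r₄ω₄e^{iθ₄}.
Eliminating the other unknown: ω₃ = r₂ω₂ sin(θ₄−θ₂) / [r₃ sin(θ₃−θ₄)].
Numerator sine = +0.94832; denominator sine = +0.91496.
Result = 0.0542·5.445·(+0.94832) / (0.1525·(+0.91496)) = +2.0059 rad/s; magnitude 2.0059 rad/s.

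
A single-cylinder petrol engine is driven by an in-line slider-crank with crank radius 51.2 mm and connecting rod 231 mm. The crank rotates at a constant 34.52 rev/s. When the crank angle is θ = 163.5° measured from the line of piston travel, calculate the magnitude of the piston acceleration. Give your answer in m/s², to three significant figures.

1860

ω = 2π·34.5 = 216.9 rad/s
x(θ) = r cosθ + √(L² − r² sin²θ); with ω constant, a = ω²·d²x/dθ².
d²x/dθ² = −r cosθ − r²(cos2θ)/√u − r⁴ sin²2θ/(4u^{3/2}),  u = L² − r² sin²θ = 0.0531495 m².
Substituting r = 0.0512 m, L = 0.231 m, θ = 163.5°: d²x/dθ² = +0.039514 m.
a = ω²·d²x/dθ² = (216.9)²·(+0.039514) = +1858.9 m/s²;  |a| = 1858.9 m/s².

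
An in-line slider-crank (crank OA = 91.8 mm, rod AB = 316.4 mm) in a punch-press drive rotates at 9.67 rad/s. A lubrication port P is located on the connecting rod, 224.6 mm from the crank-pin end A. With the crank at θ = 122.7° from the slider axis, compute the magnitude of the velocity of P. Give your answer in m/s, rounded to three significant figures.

0.676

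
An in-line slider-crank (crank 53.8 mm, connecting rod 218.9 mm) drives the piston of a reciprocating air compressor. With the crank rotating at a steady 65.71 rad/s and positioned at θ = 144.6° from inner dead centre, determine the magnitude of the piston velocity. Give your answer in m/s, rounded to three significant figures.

ω = 65.71 rad/s
For an in-line slider-crank, x = r cosθ + √(L² − r² sin²θ), so v = −rω sinθ·[1 + r cosθ/√(L² − r² sin²θ)].
With r = 0.0538 m, L = 0.2189 m, θ = 144.6°: √(L² − r² sin²θ) = 0.21667 m.
v = −0.0538·65.71·0.57928·[1 + 0.0538·-0.81513/0.21667] = -1.6334 m/s.
|v| = 1.6334 m/s.

1.63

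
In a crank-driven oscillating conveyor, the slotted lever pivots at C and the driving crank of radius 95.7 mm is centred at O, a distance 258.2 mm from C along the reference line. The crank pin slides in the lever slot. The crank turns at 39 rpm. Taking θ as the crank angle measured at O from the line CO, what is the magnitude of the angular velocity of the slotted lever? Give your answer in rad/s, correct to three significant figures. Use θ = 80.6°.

0.642

ω = 4.084 rad/s (from 39 rpm).
Crank pin A relative to C: A = (d + r cosθ, r sinθ); lever angle φ = atan2(r sinθ, d + r cosθ).
Differentiating tanφ: φ̇ = rω(d cosθ + r)/(d² + r² + 2dr cosθ).
d² + r² + 2dr cosθ = |CA|² = 0.0838972 m²;  d cosθ + r = +0.13787 m.
|ω_lever| = |0.0957·4.084·+0.13787| / 0.0838972 = 0.64229 rad/s.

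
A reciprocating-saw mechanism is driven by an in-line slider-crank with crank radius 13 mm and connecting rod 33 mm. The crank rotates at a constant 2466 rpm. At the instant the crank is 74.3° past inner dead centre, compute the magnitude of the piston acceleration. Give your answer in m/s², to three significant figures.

ω = 2π·2466/60 = 258.2 rad/s
x(θ) = r cosθ + √(L² − r² sin²θ); with ω constant, a = ω²·d²x/dθ².
d²x/dθ² = −r cosθ − r²(cos2θ)/√u − r⁴ sin²2θ/(4u^{3/2}),  u = L² − r² sin²θ = 0.000932375 m².
Substituting r = 0.013 m, L = 0.033 m, θ = 74.3°: d²x/dθ² = +0.0011382 m.
a = ω²·d²x/dθ² = (258.2)²·(+0.0011382) = +75.906 m/s²;  |a| = 75.906 m/s².

75.9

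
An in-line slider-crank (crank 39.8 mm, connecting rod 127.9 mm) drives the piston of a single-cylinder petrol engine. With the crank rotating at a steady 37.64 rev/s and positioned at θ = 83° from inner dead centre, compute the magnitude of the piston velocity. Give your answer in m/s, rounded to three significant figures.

9.72

ω = 2π·37.6 = 236.5 rad/s
For an in-line slider-crank, x = r cosθ + √(L² − r² sin²θ), so v = −rω sinθ·[1 + r cosθ/√(L² − r² sin²θ)].
With r = 0.0398 m, L = 0.1279 m, θ = 83°: √(L² − r² sin²θ) = 0.12165 m.
v = −0.0398·236.5·0.99255·[1 + 0.0398·0.12187/0.12165] = -9.715 m/s.
|v| = 9.715 m/s.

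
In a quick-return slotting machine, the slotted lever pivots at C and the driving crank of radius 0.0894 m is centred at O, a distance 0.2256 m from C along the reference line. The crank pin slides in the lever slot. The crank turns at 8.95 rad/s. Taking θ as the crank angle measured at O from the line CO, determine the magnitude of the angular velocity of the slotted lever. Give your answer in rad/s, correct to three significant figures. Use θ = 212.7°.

ω = 8.95 rad/s
Crank pin A relative to C: A = (d + r cosθ, r sinθ); lever angle φ = atan2(r sinθ, d + r cosθ).
Differentiating tanφ: φ̇ = rω(d cosθ + r)/(d² + r² + 2dr cosθ).
d² + r² + 2dr cosθ = |CA|² = 0.0249435 m²;  d cosθ + r = -0.10044 m.
|ω_lever| = |0.0894·8.95·-0.10044| / 0.0249435 = 3.222 rad/s.

3.22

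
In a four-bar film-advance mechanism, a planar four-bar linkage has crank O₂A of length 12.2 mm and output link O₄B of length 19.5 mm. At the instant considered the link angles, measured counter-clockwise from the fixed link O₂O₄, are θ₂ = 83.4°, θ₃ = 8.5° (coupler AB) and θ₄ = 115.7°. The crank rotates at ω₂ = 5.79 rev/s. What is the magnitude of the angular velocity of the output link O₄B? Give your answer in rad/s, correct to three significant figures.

ω₂ = 36.38 rad/s (from 5.79 rev/s).
Differentiating the loop-closure r₂e^{iθ₂}+r₃e^{iθ₃}=r₁+r₄e^{iθ₄} gives r₂ω₂e^{iθ₂}+r₃ω₃e^{iθ₃}=r₄ω₄e^{iθ₄}.
Eliminating the other unknown: ω₄ = r₂ω₂ sin(θ₂−θ₃) / [r₄ sin(θ₄−θ₃)].
Numerator sine = +0.96547; denominator sine = +0.95528.
Result = 0.0122·36.38·(+0.96547) / (0.0195·(+0.95528)) = +23.003 rad/s; magnitude 23.003 rad/s.

23.0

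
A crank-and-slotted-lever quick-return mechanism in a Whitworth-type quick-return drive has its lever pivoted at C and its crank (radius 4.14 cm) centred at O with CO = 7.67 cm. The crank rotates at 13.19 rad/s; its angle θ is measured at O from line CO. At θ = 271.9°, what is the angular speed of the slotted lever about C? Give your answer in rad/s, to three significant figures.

3.07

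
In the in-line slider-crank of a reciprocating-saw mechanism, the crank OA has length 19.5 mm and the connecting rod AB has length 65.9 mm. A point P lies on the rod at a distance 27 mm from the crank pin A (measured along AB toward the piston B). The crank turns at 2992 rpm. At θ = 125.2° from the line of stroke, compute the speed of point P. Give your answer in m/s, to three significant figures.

5.08

ω = 313.3 rad/s.  Crank-pin speed |V_A| = rω = 6.1098 m/s, perpendicular to OA.
Rod angle: sinφ = −(r/L) sinθ ⇒ φ = -13.993°; ω_rod = −rω cosθ/√(L²−r²sin²θ) = +55.077 rad/s.
V_P = V_A + ω_rod × AP, with AP = 0.027 m along the rod.
Components: V_Px = −rω sinθ − a·ω_rod·sinφ = -4.633 m/s;  V_Py = rω cosθ + a·ω_rod·cosφ = -2.0789 m/s.
|V_P| = √(V_Px² + V_Py²) = 5.078 m/s.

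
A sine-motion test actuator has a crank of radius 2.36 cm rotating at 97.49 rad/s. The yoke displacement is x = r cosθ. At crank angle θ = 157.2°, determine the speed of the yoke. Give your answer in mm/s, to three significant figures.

892

ω = 97.49 rad/s
x = r cosθ ⇒ ẋ = −rω sinθ.
|v| = rω|sinθ| = 0.0236·97.49·|sin 157.2°| = 0.89158 m/s = 891.58 mm/s.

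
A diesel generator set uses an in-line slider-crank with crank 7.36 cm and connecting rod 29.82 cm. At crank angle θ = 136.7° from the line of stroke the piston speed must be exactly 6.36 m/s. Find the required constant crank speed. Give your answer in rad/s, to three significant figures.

For an in-line slider-crank, |v_piston| = rω|sinθ|·[1 + r cosθ/√(L² − r² sin²θ)].
With r = 0.0736 m, L = 0.2982 m, θ = 136.7°: the bracketed kinematic factor |dx/dθ| = 0.041277 m.
ω = v/|dx/dθ| = 6.36/0.041277 = 154.08 rad/s.

154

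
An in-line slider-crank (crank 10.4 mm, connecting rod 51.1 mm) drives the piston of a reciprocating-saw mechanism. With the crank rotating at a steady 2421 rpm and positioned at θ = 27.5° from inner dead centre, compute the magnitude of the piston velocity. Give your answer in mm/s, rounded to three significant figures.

ω = 2π·2421/60 = 253.5 rad/s
For an in-line slider-crank, x = r cosθ + √(L² − r² sin²θ), so v = −rω sinθ·[1 + r cosθ/√(L² − r² sin²θ)].
With r = 0.0104 m, L = 0.0511 m, θ = 27.5°: √(L² − r² sin²θ) = 0.050874 m.
v = −0.0104·253.5·0.46175·[1 + 0.0104·0.88701/0.050874] = -1.4382 m/s.
|v| = 1.4382 m/s = 1438.2 mm/s.

1440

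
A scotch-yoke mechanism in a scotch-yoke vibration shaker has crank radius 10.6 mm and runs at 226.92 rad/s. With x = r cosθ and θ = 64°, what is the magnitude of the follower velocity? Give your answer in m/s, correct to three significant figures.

2.16

ω = 226.9 rad/s
x = r cosθ ⇒ ẋ = −rω sinθ.
|v| = rω|sinθ| = 0.0106·226.9·|sin 64°| = 2.1619 m/s.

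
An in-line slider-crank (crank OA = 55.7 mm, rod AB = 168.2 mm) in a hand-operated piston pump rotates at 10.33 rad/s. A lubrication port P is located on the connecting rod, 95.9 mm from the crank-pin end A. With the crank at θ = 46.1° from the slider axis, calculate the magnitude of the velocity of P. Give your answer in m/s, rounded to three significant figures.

ω = 10.33 rad/s.  Crank-pin speed |V_A| = rω = 0.57538 m/s, perpendicular to OA.
Rod angle: sinφ = −(r/L) sinθ ⇒ φ = -13.805°; ω_rod = −rω cosθ/√(L²−r²sin²θ) = -2.4426 rad/s.
V_P = V_A + ω_rod × AP, with AP = 0.0959 m along the rod.
Components: V_Px = −rω sinθ − a·ω_rod·sinφ = -0.47048 m/s;  V_Py = rω cosθ + a·ω_rod·cosφ = +0.1715 m/s.
|V_P| = √(V_Px² + V_Py²) = 0.50077 m/s.

0.501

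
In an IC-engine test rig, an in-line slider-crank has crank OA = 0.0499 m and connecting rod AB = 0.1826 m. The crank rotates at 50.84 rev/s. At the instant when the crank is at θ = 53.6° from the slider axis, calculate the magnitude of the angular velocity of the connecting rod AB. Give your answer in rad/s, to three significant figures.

ω = 319.4 rad/s (converted from 50.84 rev/s).
The rod makes angle φ with the slider axis where L sinφ = r sinθ; differentiating, L cosφ·φ̇ = r ω cosθ.
L cosφ = √(L² − r² sin²θ) = 0.17813 m.
|ω_rod| = r ω |cosθ| / √(L² − r² sin²θ) = 0.0499·319.4·0.59342/0.17813 = 53.103 rad/s.

53.1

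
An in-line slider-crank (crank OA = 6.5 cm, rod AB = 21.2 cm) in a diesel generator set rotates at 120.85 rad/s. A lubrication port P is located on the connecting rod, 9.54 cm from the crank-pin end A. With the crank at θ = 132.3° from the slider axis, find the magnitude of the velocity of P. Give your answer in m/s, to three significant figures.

6.01

ω = 120.8 rad/s.  Crank-pin speed |V_A| = rω = 7.8552 m/s, perpendicular to OA.
Rod angle: sinφ = −(r/L) sinθ ⇒ φ = -13.107°; ω_rod = −rω cosθ/√(L²−r²sin²θ) = +25.604 rad/s.
V_P = V_A + ω_rod × AP, with AP = 0.0954 m along the rod.
Components: V_Px = −rω sinθ − a·ω_rod·sinφ = -5.2561 m/s;  V_Py = rω cosθ + a·ω_rod·cosφ = -2.9077 m/s.
|V_P| = √(V_Px² + V_Py²) = 6.0067 m/s.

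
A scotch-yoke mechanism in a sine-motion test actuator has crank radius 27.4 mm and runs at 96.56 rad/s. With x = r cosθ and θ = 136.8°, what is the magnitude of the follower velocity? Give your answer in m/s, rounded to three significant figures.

1.81

ω = 96.56 rad/s
x = r cosθ ⇒ ẋ = −rω sinθ.
|v| = rω|sinθ| = 0.0274·96.56·|sin 136.8°| = 1.8111 m/s.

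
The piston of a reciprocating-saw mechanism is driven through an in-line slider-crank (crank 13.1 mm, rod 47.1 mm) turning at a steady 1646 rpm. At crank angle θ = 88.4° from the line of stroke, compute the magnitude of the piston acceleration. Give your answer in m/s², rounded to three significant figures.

ω = 2π·1646/60 = 172.4 rad/s
x(θ) = r cosθ + √(L² − r² sin²θ); with ω constant, a = ω²·d²x/dθ².
d²x/dθ² = −r cosθ − r²(cos2θ)/√u − r⁴ sin²2θ/(4u^{3/2}),  u = L² − r² sin²θ = 0.00204693 m².
Substituting r = 0.0131 m, L = 0.0471 m, θ = 88.4°: d²x/dθ² = +0.0034211 m.
a = ω²·d²x/dθ² = (172.4)²·(+0.0034211) = +101.65 m/s²;  |a| = 101.65 m/s².

102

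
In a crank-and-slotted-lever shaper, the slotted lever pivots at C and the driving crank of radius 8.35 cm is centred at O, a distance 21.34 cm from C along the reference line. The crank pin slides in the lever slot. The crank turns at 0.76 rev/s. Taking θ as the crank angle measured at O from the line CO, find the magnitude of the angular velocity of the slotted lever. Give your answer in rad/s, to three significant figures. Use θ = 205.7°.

2.13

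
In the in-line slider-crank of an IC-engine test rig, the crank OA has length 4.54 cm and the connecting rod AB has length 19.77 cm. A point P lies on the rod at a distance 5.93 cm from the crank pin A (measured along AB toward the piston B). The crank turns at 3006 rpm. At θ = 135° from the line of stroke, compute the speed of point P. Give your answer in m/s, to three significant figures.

ω = 314.8 rad/s.  Crank-pin speed |V_A| = rω = 14.291 m/s, perpendicular to OA.
Rod angle: sinφ = −(r/L) sinθ ⇒ φ = -9.345°; ω_rod = −rω cosθ/√(L²−r²sin²θ) = +51.803 rad/s.
V_P = V_A + ω_rod × AP, with AP = 0.0593 m along the rod.
Components: V_Px = −rω sinθ − a·ω_rod·sinφ = -9.6067 m/s;  V_Py = rω cosθ + a·ω_rod·cosφ = -7.0744 m/s.
|V_P| = √(V_Px² + V_Py²) = 11.93 m/s.

11.9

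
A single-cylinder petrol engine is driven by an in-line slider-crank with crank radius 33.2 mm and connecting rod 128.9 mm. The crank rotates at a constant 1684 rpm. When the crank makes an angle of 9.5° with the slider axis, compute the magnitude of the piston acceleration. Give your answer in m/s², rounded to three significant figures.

1270

ω = 2π·1684/60 = 176.3 rad/s
x(θ) = r cosθ + √(L² − r² sin²θ); with ω constant, a = ω²·d²x/dθ².
d²x/dθ² = −r cosθ − r²(cos2θ)/√u − r⁴ sin²2θ/(4u^{3/2}),  u = L² − r² sin²θ = 0.0165852 m².
Substituting r = 0.0332 m, L = 0.1289 m, θ = 9.5°: d²x/dθ² = -0.040852 m.
a = ω²·d²x/dθ² = (176.3)²·(-0.040852) = -1270.5 m/s²;  |a| = 1270.5 m/s².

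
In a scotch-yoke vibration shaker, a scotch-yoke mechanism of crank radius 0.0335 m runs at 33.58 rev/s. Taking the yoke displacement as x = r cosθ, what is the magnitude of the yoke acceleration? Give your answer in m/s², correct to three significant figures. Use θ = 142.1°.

1180

ω = 211 rad/s (from 33.58 rev/s).
x = r cosθ ⇒ ẍ = −rω² cosθ (ω constant).
|a| = rω²|cosθ| = 0.0335·(211)²·|cos 142.1°| = 1176.8 m/s².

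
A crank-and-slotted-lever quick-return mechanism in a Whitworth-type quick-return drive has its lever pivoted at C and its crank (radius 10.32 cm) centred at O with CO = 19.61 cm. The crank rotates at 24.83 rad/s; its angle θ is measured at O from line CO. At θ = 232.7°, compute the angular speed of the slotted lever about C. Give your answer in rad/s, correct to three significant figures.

1.63

ω = 24.83 rad/s
Crank pin A relative to C: A = (d + r cosθ, r sinθ); lever angle φ = atan2(r sinθ, d + r cosθ).
Differentiating tanφ: φ̇ = rω(d cosθ + r)/(d² + r² + 2dr cosθ).
d² + r² + 2dr cosθ = |CA|² = 0.024578 m²;  d cosθ + r = -0.015634 m.
|ω_lever| = |0.1032·24.83·-0.015634| / 0.024578 = 1.63 rad/s.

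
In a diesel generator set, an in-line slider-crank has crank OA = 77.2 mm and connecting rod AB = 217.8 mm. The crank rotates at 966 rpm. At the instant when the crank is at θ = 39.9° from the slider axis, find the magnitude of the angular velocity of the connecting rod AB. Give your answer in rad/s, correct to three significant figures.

ω = 101.2 rad/s (converted from 966 rpm).
The rod makes angle φ with the slider axis where L sinφ = r sinθ; differentiating, L cosφ·φ̇ = r ω cosθ.
L cosφ = √(L² − r² sin²θ) = 0.2121 m.
|ω_rod| = r ω |cosθ| / √(L² − r² sin²θ) = 0.0772·101.2·0.76717/0.2121 = 28.247 rad/s.

28.2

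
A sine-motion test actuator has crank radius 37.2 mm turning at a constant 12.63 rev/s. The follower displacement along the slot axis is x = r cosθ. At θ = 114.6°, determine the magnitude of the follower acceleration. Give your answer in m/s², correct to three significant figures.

ω = 79.36 rad/s (from 12.63 rev/s).
x = r cosθ ⇒ ẍ = −rω² cosθ (ω constant).
|a| = rω²|cosθ| = 0.0372·(79.36)²·|cos 114.6°| = 97.52 m/s².

97.5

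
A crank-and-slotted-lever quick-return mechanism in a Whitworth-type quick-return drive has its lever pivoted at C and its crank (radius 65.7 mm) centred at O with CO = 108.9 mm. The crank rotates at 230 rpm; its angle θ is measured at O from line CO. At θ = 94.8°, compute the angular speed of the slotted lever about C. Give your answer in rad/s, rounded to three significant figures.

5.98

ω = 24.09 rad/s (from 230 rpm).
Crank pin A relative to C: A = (d + r cosθ, r sinθ); lever angle φ = atan2(r sinθ, d + r cosθ).
Differentiating tanφ: φ̇ = rω(d cosθ + r)/(d² + r² + 2dr cosθ).
d² + r² + 2dr cosθ = |CA|² = 0.0149783 m²;  d cosθ + r = +0.056587 m.
|ω_lever| = |0.0657·24.09·+0.056587| / 0.0149783 = 5.9783 rad/s.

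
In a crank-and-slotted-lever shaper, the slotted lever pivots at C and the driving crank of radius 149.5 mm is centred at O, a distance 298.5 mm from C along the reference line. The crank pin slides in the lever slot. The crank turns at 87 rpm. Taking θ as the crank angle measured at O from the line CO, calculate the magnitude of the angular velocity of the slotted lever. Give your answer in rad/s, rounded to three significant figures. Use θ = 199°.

ω = 9.111 rad/s (from 87 rpm).
Crank pin A relative to C: A = (d + r cosθ, r sinθ); lever angle φ = atan2(r sinθ, d + r cosθ).
Differentiating tanφ: φ̇ = rω(d cosθ + r)/(d² + r² + 2dr cosθ).
d² + r² + 2dr cosθ = |CA|² = 0.0270635 m²;  d cosθ + r = -0.13274 m.
|ω_lever| = |0.1495·9.111·-0.13274| / 0.0270635 = 6.6803 rad/s.

6.68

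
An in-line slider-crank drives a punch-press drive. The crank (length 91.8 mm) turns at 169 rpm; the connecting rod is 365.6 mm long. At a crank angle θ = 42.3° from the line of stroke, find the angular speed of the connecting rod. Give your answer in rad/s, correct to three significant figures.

3.33

ω = 17.7 rad/s (converted from 169 rpm).
The rod makes angle φ with the slider axis where L sinφ = r sinθ; differentiating, L cosφ·φ̇ = r ω cosθ.
L cosφ = √(L² − r² sin²θ) = 0.36034 m.
|ω_rod| = r ω |cosθ| / √(L² − r² sin²θ) = 0.0918·17.7·0.73963/0.36034 = 3.3347 rad/s.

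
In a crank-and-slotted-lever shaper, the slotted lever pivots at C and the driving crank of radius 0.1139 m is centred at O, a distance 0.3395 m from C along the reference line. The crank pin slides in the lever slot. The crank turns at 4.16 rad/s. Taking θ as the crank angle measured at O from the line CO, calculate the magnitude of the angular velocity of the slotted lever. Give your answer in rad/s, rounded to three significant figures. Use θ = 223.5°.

0.869

ω = 4.16 rad/s
Crank pin A relative to C: A = (d + r cosθ, r sinθ); lever angle φ = atan2(r sinθ, d + r cosθ).
Differentiating tanφ: φ̇ = rω(d cosθ + r)/(d² + r² + 2dr cosθ).
d² + r² + 2dr cosθ = |CA|² = 0.0721344 m²;  d cosθ + r = -0.13236 m.
|ω_lever| = |0.1139·4.16·-0.13236| / 0.0721344 = 0.86945 rad/s.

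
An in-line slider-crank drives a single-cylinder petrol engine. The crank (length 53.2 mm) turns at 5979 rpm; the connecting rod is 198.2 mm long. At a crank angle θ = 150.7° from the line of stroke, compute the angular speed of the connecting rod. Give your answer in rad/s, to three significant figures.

ω = 626.1 rad/s (converted from 5979 rpm).
The rod makes angle φ with the slider axis where L sinφ = r sinθ; differentiating, L cosφ·φ̇ = r ω cosθ.
L cosφ = √(L² − r² sin²θ) = 0.19648 m.
|ω_rod| = r ω |cosθ| / √(L² − r² sin²θ) = 0.0532·626.1·0.87207/0.19648 = 147.84 rad/s.

148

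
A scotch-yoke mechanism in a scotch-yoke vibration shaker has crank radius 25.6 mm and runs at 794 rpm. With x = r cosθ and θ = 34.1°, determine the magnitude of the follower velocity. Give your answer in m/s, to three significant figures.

1.19

ω = 83.15 rad/s (from 794 rpm).
x = r cosθ ⇒ ẋ = −rω sinθ.
|v| = rω|sinθ| = 0.0256·83.15·|sin 34.1°| = 1.1934 m/s.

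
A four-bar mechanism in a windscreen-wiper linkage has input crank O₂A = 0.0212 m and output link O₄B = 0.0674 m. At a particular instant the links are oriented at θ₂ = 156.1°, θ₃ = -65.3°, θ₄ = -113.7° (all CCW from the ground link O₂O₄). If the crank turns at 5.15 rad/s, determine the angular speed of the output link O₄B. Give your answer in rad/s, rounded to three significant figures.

1.43

ω₂ = 5.15 rad/s
Differentiating the loop-closure r₂e^{iθ₂}+r₃e^{iθ₃}=r₁+r₄e^{iθ₄} gives r₂ω₂e^{iθ₂}+r₃ω₃e^{iθ₃}=r₄ω₄e^{iθ₄}.
Eliminating the other unknown: ω₄ = r₂ω₂ sin(θ₂−θ₃) / [r₄ sin(θ₄−θ₃)].
Numerator sine = -0.66131; denominator sine = -0.74780.
Result = 0.0212·5.15·(-0.66131) / (0.0674·(-0.74780)) = +1.4325 rad/s; magnitude 1.4325 rad/s.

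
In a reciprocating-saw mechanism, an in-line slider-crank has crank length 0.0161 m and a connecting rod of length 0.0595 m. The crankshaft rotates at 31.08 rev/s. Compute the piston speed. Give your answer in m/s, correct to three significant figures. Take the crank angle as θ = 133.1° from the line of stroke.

ω = 2π·31.1 = 195.3 rad/s
For an in-line slider-crank, x = r cosθ + √(L² − r² sin²θ), so v = −rω sinθ·[1 + r cosθ/√(L² − r² sin²θ)].
With r = 0.0161 m, L = 0.0595 m, θ = 133.1°: √(L² − r² sin²θ) = 0.058327 m.
v = −0.0161·195.3·0.73016·[1 + 0.0161·-0.68327/0.058327] = -1.8627 m/s.
|v| = 1.8627 m/s.

1.86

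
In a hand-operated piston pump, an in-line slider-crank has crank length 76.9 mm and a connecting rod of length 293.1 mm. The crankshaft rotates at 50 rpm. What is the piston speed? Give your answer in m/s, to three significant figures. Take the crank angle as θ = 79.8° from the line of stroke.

ω = 2π·50/60 = 5.236 rad/s
For an in-line slider-crank, x = r cosθ + √(L² − r² sin²θ), so v = −rω sinθ·[1 + r cosθ/√(L² − r² sin²θ)].
With r = 0.0769 m, L = 0.2931 m, θ = 79.8°: √(L² − r² sin²θ) = 0.28316 m.
v = −0.0769·5.236·0.98420·[1 + 0.0769·0.17708/0.28316] = -0.41534 m/s.
|v| = 0.41534 m/s.

0.415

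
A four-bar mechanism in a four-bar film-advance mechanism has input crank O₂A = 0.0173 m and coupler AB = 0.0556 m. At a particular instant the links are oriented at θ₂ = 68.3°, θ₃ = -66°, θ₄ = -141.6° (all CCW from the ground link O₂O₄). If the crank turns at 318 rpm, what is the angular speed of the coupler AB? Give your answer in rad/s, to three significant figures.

5.33

ω₂ = 33.3 rad/s (from 318 rpm).
Differentiating the loop-closure r₂e^{iθ₂}+r₃e^{iθ₃}=r₁+r₄e^{iθ₄} gives r₂ω₂e^{iθ₂}+r₃ω₃e^{iθ₃}=r₄ω₄e^{iθ₄}.
Eliminating the other unknown: ω₃ = r₂ω₂ sin(θ₄−θ₂) / [r₃ sin(θ₃−θ₄)].
Numerator sine = +0.49849; denominator sine = +0.96858.
Result = 0.0173·33.3·(+0.49849) / (0.0556·(+0.96858)) = +5.3327 rad/s; magnitude 5.3327 rad/s.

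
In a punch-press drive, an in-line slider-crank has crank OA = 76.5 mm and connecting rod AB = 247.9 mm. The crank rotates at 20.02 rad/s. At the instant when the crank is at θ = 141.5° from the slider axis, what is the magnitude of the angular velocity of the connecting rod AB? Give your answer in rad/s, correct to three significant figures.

4.93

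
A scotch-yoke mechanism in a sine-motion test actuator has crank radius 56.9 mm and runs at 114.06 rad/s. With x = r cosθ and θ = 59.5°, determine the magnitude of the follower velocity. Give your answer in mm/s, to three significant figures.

ω = 114.1 rad/s
x = r cosθ ⇒ ẋ = −rω sinθ.
|v| = rω|sinθ| = 0.0569·114.1·|sin 59.5°| = 5.592 m/s = 5592 mm/s.

5590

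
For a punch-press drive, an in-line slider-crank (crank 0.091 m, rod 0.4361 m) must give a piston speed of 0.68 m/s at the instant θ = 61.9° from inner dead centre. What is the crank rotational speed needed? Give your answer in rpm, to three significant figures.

73.5

For an in-line slider-crank, |v_piston| = rω|sinθ|·[1 + r cosθ/√(L² − r² sin²θ)].
With r = 0.091 m, L = 0.4361 m, θ = 61.9°: the bracketed kinematic factor |dx/dθ| = 0.0883 m.
ω = v/|dx/dθ| = 0.68/0.0883 = 7.701 rad/s.
N = 60ω/(2π) = 73.539 rpm.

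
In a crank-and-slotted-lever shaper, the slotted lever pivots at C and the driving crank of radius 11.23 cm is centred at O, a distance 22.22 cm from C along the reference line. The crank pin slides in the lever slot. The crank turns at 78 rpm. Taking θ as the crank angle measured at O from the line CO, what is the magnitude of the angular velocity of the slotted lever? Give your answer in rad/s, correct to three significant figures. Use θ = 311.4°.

2.50

ω = 8.168 rad/s (from 78 rpm).
Crank pin A relative to C: A = (d + r cosθ, r sinθ); lever angle φ = atan2(r sinθ, d + r cosθ).
Differentiating tanφ: φ̇ = rω(d cosθ + r)/(d² + r² + 2dr cosθ).
d² + r² + 2dr cosθ = |CA|² = 0.0949876 m²;  d cosθ + r = +0.25924 m.
|ω_lever| = |0.1123·8.168·+0.25924| / 0.0949876 = 2.5035 rad/s.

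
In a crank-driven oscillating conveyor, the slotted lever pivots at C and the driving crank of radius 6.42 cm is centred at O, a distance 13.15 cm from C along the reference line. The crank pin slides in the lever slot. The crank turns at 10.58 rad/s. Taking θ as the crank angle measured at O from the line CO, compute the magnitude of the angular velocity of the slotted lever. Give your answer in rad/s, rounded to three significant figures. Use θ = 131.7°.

ω = 10.58 rad/s
Crank pin A relative to C: A = (d + r cosθ, r sinθ); lever angle φ = atan2(r sinθ, d + r cosθ).
Differentiating tanφ: φ̇ = rω(d cosθ + r)/(d² + r² + 2dr cosθ).
d² + r² + 2dr cosθ = |CA|² = 0.0101817 m²;  d cosθ + r = -0.023278 m.
|ω_lever| = |0.0642·10.58·-0.023278| / 0.0101817 = 1.5529 rad/s.

1.55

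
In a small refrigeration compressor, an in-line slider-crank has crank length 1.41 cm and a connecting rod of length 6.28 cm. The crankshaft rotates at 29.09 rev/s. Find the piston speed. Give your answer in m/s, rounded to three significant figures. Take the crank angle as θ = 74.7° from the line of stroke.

ω = 2π·29.1 = 182.8 rad/s
For an in-line slider-crank, x = r cosθ + √(L² − r² sin²θ), so v = −rω sinθ·[1 + r cosθ/√(L² − r² sin²θ)].
With r = 0.0141 m, L = 0.0628 m, θ = 74.7°: √(L² − r² sin²θ) = 0.06131 m.
v = −0.0141·182.8·0.96456·[1 + 0.0141·0.26387/0.06131] = -2.6367 m/s.
|v| = 2.6367 m/s.

2.64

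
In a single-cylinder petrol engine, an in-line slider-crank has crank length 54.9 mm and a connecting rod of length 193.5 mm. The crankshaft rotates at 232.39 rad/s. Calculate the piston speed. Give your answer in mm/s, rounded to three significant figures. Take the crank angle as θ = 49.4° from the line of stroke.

ω = 232.4 rad/s
For an in-line slider-crank, x = r cosθ + √(L² − r² sin²θ), so v = −rω sinθ·[1 + r cosθ/√(L² − r² sin²θ)].
With r = 0.0549 m, L = 0.1935 m, θ = 49.4°: √(L² − r² sin²θ) = 0.18896 m.
v = −0.0549·232.4·0.75927·[1 + 0.0549·0.65077/0.18896] = -11.519 m/s.
|v| = 11.519 m/s = 11519 mm/s.

11500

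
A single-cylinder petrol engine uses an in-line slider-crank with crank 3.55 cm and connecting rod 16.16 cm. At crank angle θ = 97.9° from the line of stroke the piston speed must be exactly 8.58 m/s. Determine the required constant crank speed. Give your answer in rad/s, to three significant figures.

252

For an in-line slider-crank, |v_piston| = rω|sinθ|·[1 + r cosθ/√(L² − r² sin²θ)].
With r = 0.0355 m, L = 0.1616 m, θ = 97.9°: the bracketed kinematic factor |dx/dθ| = 0.034075 m.
ω = v/|dx/dθ| = 8.58/0.034075 = 251.8 rad/s.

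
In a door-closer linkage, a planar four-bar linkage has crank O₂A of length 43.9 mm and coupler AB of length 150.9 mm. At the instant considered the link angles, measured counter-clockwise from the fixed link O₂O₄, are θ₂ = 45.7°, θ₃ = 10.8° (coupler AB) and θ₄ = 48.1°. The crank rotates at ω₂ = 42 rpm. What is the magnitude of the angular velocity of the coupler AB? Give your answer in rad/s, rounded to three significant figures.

0.0884

ω₂ = 4.398 rad/s (from 42 rpm).
Differentiating the loop-closure r₂e^{iθ₂}+r₃e^{iθ₃}=r₁+r₄e^{iθ₄} gives r₂ω₂e^{iθ₂}+r₃ω₃e^{iθ₃}=r₄ω₄e^{iθ₄}.
Eliminating the other unknown: ω₃ = r₂ω₂ sin(θ₄−θ₂) / [r₃ sin(θ₃−θ₄)].
Numerator sine = +0.04188; denominator sine = -0.60599.
Result = 0.0439·4.398·(+0.04188) / (0.1509·(-0.60599)) = -0.08842 rad/s; magnitude 0.08842 rad/s.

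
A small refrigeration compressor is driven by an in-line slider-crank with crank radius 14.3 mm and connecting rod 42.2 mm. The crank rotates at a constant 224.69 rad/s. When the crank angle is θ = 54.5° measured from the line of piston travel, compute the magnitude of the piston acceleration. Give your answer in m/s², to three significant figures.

ω = 224.7 rad/s
x(θ) = r cosθ + √(L² − r² sin²θ); with ω constant, a = ω²·d²x/dθ².
d²x/dθ² = −r cosθ − r²(cos2θ)/√u − r⁴ sin²2θ/(4u^{3/2}),  u = L² − r² sin²θ = 0.00164531 m².
Substituting r = 0.0143 m, L = 0.0422 m, θ = 54.5°: d²x/dθ² = -0.0068028 m.
a = ω²·d²x/dθ² = (224.7)²·(-0.0068028) = -343.44 m/s²;  |a| = 343.44 m/s².

343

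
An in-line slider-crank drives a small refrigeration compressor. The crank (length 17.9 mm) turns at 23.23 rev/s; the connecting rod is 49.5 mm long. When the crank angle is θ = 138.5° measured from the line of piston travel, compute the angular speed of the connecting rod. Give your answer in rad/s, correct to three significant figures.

40.7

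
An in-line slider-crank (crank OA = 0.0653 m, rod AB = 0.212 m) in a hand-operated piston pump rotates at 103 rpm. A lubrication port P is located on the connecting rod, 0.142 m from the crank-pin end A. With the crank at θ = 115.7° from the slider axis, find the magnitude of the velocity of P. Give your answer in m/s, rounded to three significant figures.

ω = 10.79 rad/s.  Crank-pin speed |V_A| = rω = 0.70433 m/s, perpendicular to OA.
Rod angle: sinφ = −(r/L) sinθ ⇒ φ = -16.114°; ω_rod = −rω cosθ/√(L²−r²sin²θ) = +1.4997 rad/s.
V_P = V_A + ω_rod × AP, with AP = 0.142 m along the rod.
Components: V_Px = −rω sinθ − a·ω_rod·sinφ = -0.57555 m/s;  V_Py = rω cosθ + a·ω_rod·cosφ = -0.10085 m/s.
|V_P| = √(V_Px² + V_Py²) = 0.58432 m/s.

0.584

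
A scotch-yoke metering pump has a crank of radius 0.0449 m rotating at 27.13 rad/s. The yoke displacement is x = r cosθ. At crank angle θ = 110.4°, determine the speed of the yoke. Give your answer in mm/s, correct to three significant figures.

ω = 27.13 rad/s
x = r cosθ ⇒ ẋ = −rω sinθ.
|v| = rω|sinθ| = 0.0449·27.13·|sin 110.4°| = 1.1417 m/s = 1141.7 mm/s.

1140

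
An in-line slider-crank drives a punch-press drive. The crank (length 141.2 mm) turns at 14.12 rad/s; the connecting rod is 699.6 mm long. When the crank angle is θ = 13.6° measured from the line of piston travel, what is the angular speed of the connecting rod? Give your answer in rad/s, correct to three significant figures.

2.77

ω = 14.12 rad/s
The rod makes angle φ with the slider axis where L sinφ = r sinθ; differentiating, L cosφ·φ̇ = r ω cosθ.
L cosφ = √(L² − r² sin²θ) = 0.69881 m.
|ω_rod| = r ω |cosθ| / √(L² − r² sin²θ) = 0.1412·14.12·0.97196/0.69881 = 2.7731 rad/s.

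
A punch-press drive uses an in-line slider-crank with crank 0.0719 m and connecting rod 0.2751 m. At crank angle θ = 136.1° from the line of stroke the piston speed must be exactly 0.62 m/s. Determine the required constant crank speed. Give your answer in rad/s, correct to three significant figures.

15.4

For an in-line slider-crank, |v_piston| = rω|sinθ|·[1 + r cosθ/√(L² − r² sin²θ)].
With r = 0.0719 m, L = 0.2751 m, θ = 136.1°: the bracketed kinematic factor |dx/dθ| = 0.040309 m.
ω = v/|dx/dθ| = 0.62/0.040309 = 15.381 rad/s.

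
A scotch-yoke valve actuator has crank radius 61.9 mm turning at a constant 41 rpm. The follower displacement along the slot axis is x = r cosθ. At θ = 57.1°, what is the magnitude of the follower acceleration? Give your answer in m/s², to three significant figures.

ω = 4.294 rad/s (from 41 rpm).
x = r cosθ ⇒ ẍ = −rω² cosθ (ω constant).
|a| = rω²|cosθ| = 0.0619·(4.294)²·|cos 57.1°| = 0.6198 m/s².

0.620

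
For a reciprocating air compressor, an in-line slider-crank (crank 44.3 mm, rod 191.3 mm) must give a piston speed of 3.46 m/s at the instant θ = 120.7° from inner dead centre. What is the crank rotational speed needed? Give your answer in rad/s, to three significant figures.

103

For an in-line slider-crank, |v_piston| = rω|sinθ|·[1 + r cosθ/√(L² − r² sin²θ)].
With r = 0.0443 m, L = 0.1913 m, θ = 120.7°: the bracketed kinematic factor |dx/dθ| = 0.033496 m.
ω = v/|dx/dθ| = 3.46/0.033496 = 103.3 rad/s.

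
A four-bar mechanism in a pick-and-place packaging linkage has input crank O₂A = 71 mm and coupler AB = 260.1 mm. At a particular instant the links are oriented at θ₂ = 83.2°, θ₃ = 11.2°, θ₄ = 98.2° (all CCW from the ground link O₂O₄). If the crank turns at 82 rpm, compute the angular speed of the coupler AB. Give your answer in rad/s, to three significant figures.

ω₂ = 8.587 rad/s (from 82 rpm).
Differentiating the loop-closure r₂e^{iθ₂}+r₃e^{iθ₃}=r₁+r₄e^{iθ₄} gives r₂ω₂e^{iθ₂}+r₃ω₃e^{iθ₃}=r₄ω₄e^{iθ₄}.
Eliminating the other unknown: ω₃ = r₂ω₂ sin(θ₄−θ₂) / [r₃ sin(θ₃−θ₄)].
Numerator sine = +0.25882; denominator sine = -0.99863.
Result = 0.071·8.587·(+0.25882) / (0.2601·(-0.99863)) = -0.60751 rad/s; magnitude 0.60751 rad/s.

0.608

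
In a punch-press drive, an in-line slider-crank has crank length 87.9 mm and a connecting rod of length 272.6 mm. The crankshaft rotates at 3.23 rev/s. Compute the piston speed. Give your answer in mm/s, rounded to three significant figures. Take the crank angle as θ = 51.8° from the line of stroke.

1690

ω = 2π·3.23 = 20.29 rad/s
For an in-line slider-crank, x = r cosθ + √(L² − r² sin²θ), so v = −rω sinθ·[1 + r cosθ/√(L² − r² sin²θ)].
With r = 0.0879 m, L = 0.2726 m, θ = 51.8°: √(L² − r² sin²θ) = 0.2637 m.
v = −0.0879·20.29·0.78586·[1 + 0.0879·0.61841/0.2637] = -1.6909 m/s.
|v| = 1.6909 m/s = 1690.9 mm/s.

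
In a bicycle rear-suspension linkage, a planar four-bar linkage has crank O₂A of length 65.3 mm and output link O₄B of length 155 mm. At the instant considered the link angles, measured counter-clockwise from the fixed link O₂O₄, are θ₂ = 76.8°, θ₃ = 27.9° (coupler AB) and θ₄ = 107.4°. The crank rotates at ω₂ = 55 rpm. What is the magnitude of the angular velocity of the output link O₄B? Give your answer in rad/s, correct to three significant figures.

1.86

ω₂ = 5.76 rad/s (from 55 rpm).
Differentiating the loop-closure r₂e^{iθ₂}+r₃e^{iθ₃}=r₁+r₄e^{iθ₄} gives r₂ω₂e^{iθ₂}+r₃ω₃e^{iθ₃}=r₄ω₄e^{iθ₄}.
Eliminating the other unknown: ω₄ = r₂ω₂ sin(θ₂−θ₃) / [r₄ sin(θ₄−θ₃)].
Numerator sine = +0.75356; denominator sine = +0.98325.
Result = 0.0653·5.76·(+0.75356) / (0.155·(+0.98325)) = +1.8596 rad/s; magnitude 1.8596 rad/s.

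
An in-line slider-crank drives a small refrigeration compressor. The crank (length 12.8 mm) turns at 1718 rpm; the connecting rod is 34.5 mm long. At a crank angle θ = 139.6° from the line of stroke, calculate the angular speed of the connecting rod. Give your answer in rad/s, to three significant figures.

52.4

ω = 179.9 rad/s (converted from 1718 rpm).
The rod makes angle φ with the slider axis where L sinφ = r sinθ; differentiating, L cosφ·φ̇ = r ω cosθ.
L cosφ = √(L² − r² sin²θ) = 0.033488 m.
|ω_rod| = r ω |cosθ| / √(L² − r² sin²θ) = 0.0128·179.9·0.76154/0.033488 = 52.368 rad/s.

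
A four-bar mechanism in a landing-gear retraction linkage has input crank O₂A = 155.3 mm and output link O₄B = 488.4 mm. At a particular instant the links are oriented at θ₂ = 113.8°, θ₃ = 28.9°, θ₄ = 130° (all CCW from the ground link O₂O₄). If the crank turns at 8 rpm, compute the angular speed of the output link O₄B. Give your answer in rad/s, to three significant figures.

0.270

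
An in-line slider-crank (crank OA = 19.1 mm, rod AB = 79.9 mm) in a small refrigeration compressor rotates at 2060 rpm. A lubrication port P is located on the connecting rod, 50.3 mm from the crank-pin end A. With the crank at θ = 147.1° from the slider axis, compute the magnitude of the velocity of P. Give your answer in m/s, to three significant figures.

ω = 215.7 rad/s.  Crank-pin speed |V_A| = rω = 4.1203 m/s, perpendicular to OA.
Rod angle: sinφ = −(r/L) sinθ ⇒ φ = -7.461°; ω_rod = −rω cosθ/√(L²−r²sin²θ) = +43.667 rad/s.
V_P = V_A + ω_rod × AP, with AP = 0.0503 m along the rod.
Components: V_Px = −rω sinθ − a·ω_rod·sinφ = -1.9528 m/s;  V_Py = rω cosθ + a·ω_rod·cosφ = -1.2816 m/s.
|V_P| = √(V_Px² + V_Py²) = 2.3358 m/s.

2.34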